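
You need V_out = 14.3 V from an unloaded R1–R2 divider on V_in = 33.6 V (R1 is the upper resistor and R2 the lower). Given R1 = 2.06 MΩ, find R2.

R2 ≈ 1.53 MΩ

V_out/V_in = R2/(R1+R2) = 0.4256.
So R2 = R1 · V_out/(V_in − V_out) = 2.06 × 14.3/(33.6 − 14.3) = 2.06 × 0.7409 = 1.526 MΩ.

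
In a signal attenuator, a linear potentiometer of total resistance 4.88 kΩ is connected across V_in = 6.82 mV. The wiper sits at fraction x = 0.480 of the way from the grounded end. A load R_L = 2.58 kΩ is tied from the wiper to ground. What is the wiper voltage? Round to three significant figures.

The pot divides into 2.538 kΩ above the wiper and 2.342 kΩ below.
R_L loads the lower segment: effective lower R = 1.228 kΩ.
Then V_out = V_in · 1.228/(2.538 + 1.228) = 2.224 mV.
(Unloaded: V_out = x·V_in = 3.27 mV.)

V_out ≈ 2.22 mV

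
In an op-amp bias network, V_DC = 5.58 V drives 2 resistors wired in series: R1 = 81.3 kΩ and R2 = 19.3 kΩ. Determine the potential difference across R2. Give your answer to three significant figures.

Series total: ΣR = 81.3 + 19.3 = 100.6 kΩ.
V = V_DC · R/ΣR = 5.58 × 0.1918 = 1.071 V.

V ≈ 1.07 V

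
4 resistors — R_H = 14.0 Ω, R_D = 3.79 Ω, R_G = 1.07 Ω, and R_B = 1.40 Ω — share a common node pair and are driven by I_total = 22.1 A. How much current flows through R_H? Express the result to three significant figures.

I ≈ 0.796 A

Total conductance ΣG = 1/14.0 + 1/3.79 + 1/1.07 + 1/1.40 = 1.984 (units of 1/Ω).
Current divider: I(R_H) = I_total · G_k/ΣG = 22.1 × (0.07143/1.984) = 22.1 × 0.03600 = 0.7956 A.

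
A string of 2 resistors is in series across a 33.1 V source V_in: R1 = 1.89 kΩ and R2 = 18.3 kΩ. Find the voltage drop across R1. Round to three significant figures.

V ≈ 3.10 V

ΣR = 1.89 + 18.3 = 20.19 kΩ.
By the voltage-divider rule, V = 33.1 × 1.890/20.19 = 3.099 V.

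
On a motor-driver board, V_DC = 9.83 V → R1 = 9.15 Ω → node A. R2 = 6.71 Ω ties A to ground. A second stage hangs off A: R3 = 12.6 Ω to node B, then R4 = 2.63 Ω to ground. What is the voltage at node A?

Node A sees R2 in parallel with the series input of stage 2, R3 + R4 = 15.23 Ω.
R2 ‖ (R3+R4) = 4.658 Ω.
So V_A = 9.83 × 0.3373 = 3.316 V.

V_A ≈ 3.32 V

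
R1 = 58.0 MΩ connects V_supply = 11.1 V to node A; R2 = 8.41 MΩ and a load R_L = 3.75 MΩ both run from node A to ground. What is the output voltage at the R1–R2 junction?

V_out ≈ 0.475 V

First combine the lower leg with the load: R2 ‖ R_L = 2.594 MΩ.
Then V_out = V_supply · R2'/(R1 + R2') = 11.1 × 2.594/60.59 = 0.4751 V.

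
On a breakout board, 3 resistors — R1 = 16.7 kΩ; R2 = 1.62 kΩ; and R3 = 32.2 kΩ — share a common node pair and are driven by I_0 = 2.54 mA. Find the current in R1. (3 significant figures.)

Total conductance ΣG = 1/16.7 + 1/1.62 + 1/32.2 = 0.7082 (units of 1/kΩ).
R1 takes the fraction G_k/ΣG = 0.05988/0.7082 = 0.08455, so I = 2.54 × 0.08455 = 0.2148 mA.

I ≈ 0.215 mA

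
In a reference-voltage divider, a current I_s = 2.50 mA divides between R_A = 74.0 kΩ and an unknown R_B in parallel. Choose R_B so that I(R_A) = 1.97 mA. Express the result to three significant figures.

R_B ≈ 275 kΩ

In a two-way split, I_A/I_s = R_B/(R_A + R_B).
With f = 0.7880, R_B = R_A · f/(1−f) = 74.0 × 3.717 = 275.1 kΩ.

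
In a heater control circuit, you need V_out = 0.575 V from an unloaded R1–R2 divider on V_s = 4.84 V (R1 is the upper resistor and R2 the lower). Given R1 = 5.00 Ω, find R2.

R2 ≈ 0.674 Ω

V_out/V_s = R2/(R1+R2) = 0.1188.
So R2 = R1 · V_out/(V_s − V_out) = 5.00 × 0.575/(4.84 − 0.575) = 5.00 × 0.1348 = 0.6741 Ω.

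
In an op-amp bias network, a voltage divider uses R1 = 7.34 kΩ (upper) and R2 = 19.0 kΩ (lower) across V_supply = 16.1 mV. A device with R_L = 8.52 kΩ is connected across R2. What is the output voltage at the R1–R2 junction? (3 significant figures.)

V_out ≈ 7.16 mV

First combine the lower leg with the load: R2 ‖ R_L = 5.882 kΩ.
Now apply the divider: V_out = 16.1 × 0.4449 = 7.163 mV.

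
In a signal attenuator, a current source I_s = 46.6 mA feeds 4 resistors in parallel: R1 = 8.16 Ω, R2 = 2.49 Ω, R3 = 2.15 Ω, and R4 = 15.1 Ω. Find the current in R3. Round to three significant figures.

ΣG = 1/8.16 + 1/2.49 + 1/2.15 + 1/15.1 = 1.055.
By the current-divider rule, I = I_s · G_k/ΣG = 46.6 × 0.4407 = 20.53 mA.

I ≈ 20.5 mA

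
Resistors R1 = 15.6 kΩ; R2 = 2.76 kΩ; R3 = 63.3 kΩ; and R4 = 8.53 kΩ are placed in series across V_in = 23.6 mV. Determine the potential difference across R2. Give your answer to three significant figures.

V ≈ 0.722 mV

Series total: ΣR = 15.6 + 2.76 + 63.3 + 8.53 = 90.19 kΩ.
By the voltage-divider rule, V = 23.6 × 2.760/90.19 = 0.7222 mV.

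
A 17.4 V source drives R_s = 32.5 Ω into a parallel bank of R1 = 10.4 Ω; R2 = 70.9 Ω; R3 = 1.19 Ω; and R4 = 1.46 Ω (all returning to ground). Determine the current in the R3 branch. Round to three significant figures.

I ≈ 0.270 A

Parallel bank: R_p = 1/(1/10.4 + 1/70.9 + 1/1.19 + 1/1.46) = 0.6114 Ω.
V_A = 17.4 × 0.6114/33.11 = 0.3213 V.
I(R3) = V_A / R3 = 0.3213/1.19 = 0.2700 A.
(Check via current divider: I_total = 0.5255 A; share G_k/ΣG = 0.5138 → same result.)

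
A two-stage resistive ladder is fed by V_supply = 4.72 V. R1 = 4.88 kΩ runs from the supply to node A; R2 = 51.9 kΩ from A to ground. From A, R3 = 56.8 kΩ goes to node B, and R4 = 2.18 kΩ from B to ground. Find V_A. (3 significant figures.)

V_A ≈ 4.01 V

Looking into the second stage from A: R3 + R4 = 58.98 kΩ appears in parallel with R2.
Effective lower resistance at A: R2 ‖ 58.98 = 27.61 kΩ.
V_A = 4.72 × 27.61/(4.88 + 27.61) = 4.011 V.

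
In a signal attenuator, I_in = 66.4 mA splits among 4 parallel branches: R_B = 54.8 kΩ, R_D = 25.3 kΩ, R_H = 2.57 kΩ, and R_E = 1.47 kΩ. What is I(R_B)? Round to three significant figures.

I ≈ 1.07 mA

Total conductance ΣG = 1/54.8 + 1/25.3 + 1/2.57 + 1/1.47 = 1.127 (units of 1/kΩ).
R_B takes the fraction G_k/ΣG = 0.01825/1.127 = 0.01619, so I = 66.4 × 0.01619 = 1.075 mA.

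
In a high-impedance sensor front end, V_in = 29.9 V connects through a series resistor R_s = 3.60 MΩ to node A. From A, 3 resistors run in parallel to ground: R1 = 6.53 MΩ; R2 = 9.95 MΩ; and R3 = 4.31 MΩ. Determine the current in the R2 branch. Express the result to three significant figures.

I ≈ 1.09 µA

Combine the parallel branches: R_p = (1/6.53 + 1/9.95 + 1/4.31)⁻¹ = 2.059 MΩ.
Node voltage V_A = V_in · R_p/(R_s + R_p) = 29.9 × 0.3639 = 10.88 V.
I(R2) = V_A / R2 = 10.88/9.95 = 1.093 µA.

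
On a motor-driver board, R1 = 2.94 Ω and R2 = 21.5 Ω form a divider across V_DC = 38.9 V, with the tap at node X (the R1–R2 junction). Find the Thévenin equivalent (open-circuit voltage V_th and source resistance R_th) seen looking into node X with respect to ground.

V_th ≈ 34.2 V, R_th ≈ 2.59 Ω

V_th is the unloaded tap voltage: V_DC · R2/(R1+R2) = 38.9 × 0.8797 = 34.22 V.
Zeroing V_DC shorts the top of R1 to ground, so R_th = R1 ‖ R2 = 2.586 Ω.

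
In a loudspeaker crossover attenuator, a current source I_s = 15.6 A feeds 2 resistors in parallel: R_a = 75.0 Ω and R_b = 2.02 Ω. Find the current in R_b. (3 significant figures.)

I ≈ 15.2 A

Two-branch current divider: I_k = I_s · R_other/(R_1 + R_2).
I(R_b) = 15.6 × 75.0/(75.0 + 2.02) = 15.6 × 0.9738 = 15.19 A.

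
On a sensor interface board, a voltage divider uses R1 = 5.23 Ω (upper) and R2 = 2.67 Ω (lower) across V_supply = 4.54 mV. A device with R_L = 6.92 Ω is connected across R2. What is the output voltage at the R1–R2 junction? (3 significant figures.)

V_out ≈ 1.22 mV

R2 ‖ R_L = (2.67 × 6.92)/(2.67 + 6.92) = 1.927 Ω.
Voltage divider with the loaded lower leg: V_out = 4.54 × 1.927/(5.23 + 1.927) = 4.54 × 0.2692 = 1.222 mV.
(Unloaded it would be 1.53 mV; the load pulls it down.)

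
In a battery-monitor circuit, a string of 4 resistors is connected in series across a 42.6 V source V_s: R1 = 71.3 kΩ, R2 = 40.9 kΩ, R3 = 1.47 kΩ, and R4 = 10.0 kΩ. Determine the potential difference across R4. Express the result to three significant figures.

V ≈ 3.44 V

Total series resistance ΣR = 71.3 + 40.9 + 1.47 + 10.0 = 123.7 kΩ.
Voltage divider: V = V_s · (10.00 / 123.7) = 42.6 × 0.08086 = 3.445 V.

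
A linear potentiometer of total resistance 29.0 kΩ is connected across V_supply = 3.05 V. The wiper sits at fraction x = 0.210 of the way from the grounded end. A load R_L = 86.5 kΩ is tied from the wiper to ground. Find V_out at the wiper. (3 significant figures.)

V_out ≈ 0.607 V

The pot divides into 22.91 kΩ above the wiper and 6.090 kΩ below.
Lower segment in parallel with the load: 6.090 ‖ 86.5 = 5.689 kΩ.
V_out = 3.05 × 5.689/(22.91 + 5.689) = 0.6068 V.
(Unloaded: V_out = x·V_supply = 0.640 V.)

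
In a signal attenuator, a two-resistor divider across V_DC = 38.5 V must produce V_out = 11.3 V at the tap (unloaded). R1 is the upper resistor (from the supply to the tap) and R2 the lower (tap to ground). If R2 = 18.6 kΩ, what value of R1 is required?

The divider ratio is R2/(R1+R2) = 11.3/38.5 = 0.2935.
R1 = R2·(1/k − 1) = 18.6 × 2.407 = 44.77 kΩ.

R1 ≈ 44.8 kΩ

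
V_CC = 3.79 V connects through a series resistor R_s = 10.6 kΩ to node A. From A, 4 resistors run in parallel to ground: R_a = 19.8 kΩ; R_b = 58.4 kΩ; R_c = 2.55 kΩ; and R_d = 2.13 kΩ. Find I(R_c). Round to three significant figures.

I ≈ 0.137 mA

Parallel bank: R_p = 1/(1/19.8 + 1/58.4 + 1/2.55 + 1/2.13) = 1.076 kΩ.
Node voltage V_A = V_CC · R_p/(R_s + R_p) = 3.79 × 0.09216 = 0.3493 V.
I(R_c) = V_A / R_c = 0.3493/2.55 = 0.1370 mA.
(Equivalently: I_total = 0.3246 mA, then current-divider fraction G_k/ΣG = 0.4220.)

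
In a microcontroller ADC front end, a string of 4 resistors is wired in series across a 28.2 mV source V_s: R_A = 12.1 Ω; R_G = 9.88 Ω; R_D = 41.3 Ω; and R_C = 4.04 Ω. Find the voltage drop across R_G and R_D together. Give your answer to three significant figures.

ΣR = 12.1 + 9.88 + 41.3 + 4.04 = 67.32 Ω.
R_{R_G..R_D} = 9.88 + 41.3 = 51.18 Ω.
By the voltage-divider rule, V = 28.2 × 51.18/67.32 = 21.44 mV.

V ≈ 21.4 mV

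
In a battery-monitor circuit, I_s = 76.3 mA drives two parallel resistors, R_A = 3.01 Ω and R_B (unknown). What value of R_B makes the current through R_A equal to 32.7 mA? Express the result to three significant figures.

R_B ≈ 2.26 Ω

In a two-way split, I_A/I_s = R_B/(R_A + R_B).
With f = 0.4286, R_B = R_A · f/(1−f) = 3.01 × 0.7500 = 2.258 Ω.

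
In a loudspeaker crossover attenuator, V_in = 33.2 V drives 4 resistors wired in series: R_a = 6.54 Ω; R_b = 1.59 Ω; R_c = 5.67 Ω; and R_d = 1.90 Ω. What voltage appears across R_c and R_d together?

ΣR = 6.54 + 1.59 + 5.67 + 1.90 = 15.70 Ω.
R_{R_c..R_d} = 5.67 + 1.90 = 7.570 Ω.
V = V_in · R/ΣR = 33.2 × 0.4822 = 16.01 V.

V ≈ 16.0 V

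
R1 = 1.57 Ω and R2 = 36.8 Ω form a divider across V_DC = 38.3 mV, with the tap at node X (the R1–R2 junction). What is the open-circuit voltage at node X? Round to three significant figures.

V_th ≈ 36.7 mV

V_th is the unloaded tap voltage: V_DC · R2/(R1+R2) = 38.3 × 0.9591 = 36.73 mV.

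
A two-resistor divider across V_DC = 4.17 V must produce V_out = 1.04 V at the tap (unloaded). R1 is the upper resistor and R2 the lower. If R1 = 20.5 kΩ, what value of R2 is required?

Required fraction k = V_out/V_DC = 0.2494.
So R2 = R1 · V_out/(V_DC − V_out) = 20.5 × 1.04/(4.17 − 1.04) = 20.5 × 0.3323 = 6.812 kΩ.

R2 ≈ 6.81 kΩ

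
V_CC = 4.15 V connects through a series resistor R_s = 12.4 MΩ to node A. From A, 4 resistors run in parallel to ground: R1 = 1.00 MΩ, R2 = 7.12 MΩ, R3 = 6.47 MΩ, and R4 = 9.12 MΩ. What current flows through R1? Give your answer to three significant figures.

Equivalent of the parallel group: R_p = 0.7119 MΩ.
V_A by voltage divider: V_A = 4.15 × 0.7119/(12.4 + 0.7119) = 0.2253 V.
I(R1) = V_A / R1 = 0.2253/1.00 = 0.2253 µA.

I ≈ 0.225 µA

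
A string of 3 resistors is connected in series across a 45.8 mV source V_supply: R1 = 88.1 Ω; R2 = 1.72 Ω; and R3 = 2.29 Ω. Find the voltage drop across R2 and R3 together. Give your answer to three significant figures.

ΣR = 88.1 + 1.72 + 2.29 = 92.11 Ω.
R_{R2..R3} = 1.72 + 2.29 = 4.010 Ω.
By the voltage-divider rule, V = 45.8 × 4.010/92.11 = 1.994 mV.

V ≈ 1.99 mV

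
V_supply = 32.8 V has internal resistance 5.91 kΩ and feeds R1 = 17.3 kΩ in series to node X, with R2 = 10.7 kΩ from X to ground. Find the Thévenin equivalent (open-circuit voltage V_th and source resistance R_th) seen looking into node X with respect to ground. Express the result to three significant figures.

V_th ≈ 10.3 V, R_th ≈ 7.32 kΩ

R1' = 5.91 + 17.3 = 23.21 kΩ (source resistance + R1).
V_th is the unloaded tap voltage: V_supply · R2/(R1'+R2) = 32.8 × 0.3155 = 10.35 V.
With V_supply suppressed (replaced by a short), R_th = R1' ‖ R2 = (23.21 × 10.7)/(23.21 + 10.7) = 7.324 kΩ.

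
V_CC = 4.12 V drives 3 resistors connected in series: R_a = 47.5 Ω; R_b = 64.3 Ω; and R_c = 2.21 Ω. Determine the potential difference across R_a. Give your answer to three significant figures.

Total series resistance ΣR = 47.5 + 64.3 + 2.21 = 114.0 Ω.
V = V_CC · R/ΣR = 4.12 × 0.4166 = 1.717 V.

V ≈ 1.72 V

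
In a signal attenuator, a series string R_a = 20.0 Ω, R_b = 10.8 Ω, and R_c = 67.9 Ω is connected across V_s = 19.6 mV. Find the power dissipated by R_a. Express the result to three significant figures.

Series current I = V_s/ΣR = 19.6/98.70 = 0.1986 mA.
V(R_a) = I·R = 3.972 mV; P = V·I = 3.972 × 0.1986 = 0.7887 µW.

P ≈ 0.789 µW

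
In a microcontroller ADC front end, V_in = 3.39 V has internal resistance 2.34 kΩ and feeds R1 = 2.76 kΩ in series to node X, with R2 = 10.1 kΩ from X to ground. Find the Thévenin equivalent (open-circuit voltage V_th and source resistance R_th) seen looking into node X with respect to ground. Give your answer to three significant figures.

R1' = 2.34 + 2.76 = 5.100 kΩ (source resistance + R1).
With X open, the divider is unloaded: V_th = 3.39 × 10.1/15.20 = 2.253 V.
Zeroing V_in shorts the top of R1' to ground, so R_th = R1' ‖ R2 = 3.389 kΩ.

V_th ≈ 2.25 V, R_th ≈ 3.39 kΩ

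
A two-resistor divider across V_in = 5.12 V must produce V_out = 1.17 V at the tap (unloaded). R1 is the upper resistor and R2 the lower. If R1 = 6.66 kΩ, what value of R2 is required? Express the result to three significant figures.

Required fraction k = V_out/V_in = 0.2285.
So R2 = R1 · V_out/(V_in − V_out) = 6.66 × 1.17/(5.12 − 1.17) = 6.66 × 0.2962 = 1.973 kΩ.

R2 ≈ 1.97 kΩ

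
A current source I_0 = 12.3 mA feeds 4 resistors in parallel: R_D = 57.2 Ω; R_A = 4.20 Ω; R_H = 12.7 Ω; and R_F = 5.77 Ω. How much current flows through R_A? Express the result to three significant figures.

I ≈ 5.77 mA

ΣG = 1/57.2 + 1/4.20 + 1/12.7 + 1/5.77 = 0.5076.
By the current-divider rule, I = I_0 · G_k/ΣG = 12.3 × 0.4690 = 5.769 mA.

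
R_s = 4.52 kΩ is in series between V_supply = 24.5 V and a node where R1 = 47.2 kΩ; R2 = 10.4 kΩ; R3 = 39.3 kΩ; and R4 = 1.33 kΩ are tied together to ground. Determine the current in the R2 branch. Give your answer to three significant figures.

Combine the parallel branches: R_p = (1/47.2 + 1/10.4 + 1/39.3 + 1/1.33)⁻¹ = 1.118 kΩ.
Node voltage V_A = V_supply · R_p/(R_s + R_p) = 24.5 × 0.1983 = 4.857 V.
I(R2) = V_A / R2 = 4.857/10.4 = 0.4671 mA.
(Equivalently: I_total = 4.346 mA, then current-divider fraction G_k/ΣG = 0.1075.)

I ≈ 0.467 mA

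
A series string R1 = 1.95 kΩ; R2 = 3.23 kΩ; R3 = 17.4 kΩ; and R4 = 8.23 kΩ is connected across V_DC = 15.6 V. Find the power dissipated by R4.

P ≈ 2.11 mW

Series current I = V_DC/ΣR = 15.6/30.81 = 0.5063 mA.
P(R4) = I²·R4 = (0.5063)² × 8.23 = 2.110 mW.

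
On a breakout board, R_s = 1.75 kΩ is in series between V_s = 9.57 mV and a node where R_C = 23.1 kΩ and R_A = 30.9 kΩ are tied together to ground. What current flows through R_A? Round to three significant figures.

Equivalent of the parallel group: R_p = 13.22 kΩ.
V_A = 9.57 × 13.22/14.97 = 8.451 mV.
I(R_A) = V_A / R_A = 8.451/30.9 = 0.2735 µA.
(Check via current divider: I_total = 0.6393 µA; share G_k/ΣG = 0.4278 → same result.)

I ≈ 0.273 µA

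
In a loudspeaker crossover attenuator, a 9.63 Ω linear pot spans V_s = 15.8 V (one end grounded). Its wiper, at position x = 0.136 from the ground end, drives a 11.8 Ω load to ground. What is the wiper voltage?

Lower segment x·R_p = 1.310 Ω; upper segment (1−x)·R_p = 8.320 Ω.
(x·R_p) ‖ R_L = 1.179 Ω.
Loaded-divider output: V_out = 15.8 × 0.1241 = 1.961 V.

V_out ≈ 1.96 V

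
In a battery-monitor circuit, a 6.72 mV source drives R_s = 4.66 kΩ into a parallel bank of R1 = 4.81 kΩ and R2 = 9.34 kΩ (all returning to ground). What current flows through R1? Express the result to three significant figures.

Equivalent of the parallel group: R_p = 3.175 kΩ.
V_A = 6.72 × 3.175/7.835 = 2.723 mV.
I(R1) = V_A / R1 = 2.723/4.81 = 0.5661 µA.
(Check via current divider: I_total = 0.8577 µA; share G_k/ΣG = 0.6601 → same result.)

I ≈ 0.566 µA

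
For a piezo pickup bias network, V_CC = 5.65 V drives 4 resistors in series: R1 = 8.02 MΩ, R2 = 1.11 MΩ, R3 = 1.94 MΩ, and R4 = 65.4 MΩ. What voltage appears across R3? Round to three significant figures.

ΣR = 8.02 + 1.11 + 1.94 + 65.4 = 76.47 MΩ.
Voltage divider: V = V_CC · (1.940 / 76.47) = 5.65 × 0.02537 = 0.1433 V.

V ≈ 0.143 V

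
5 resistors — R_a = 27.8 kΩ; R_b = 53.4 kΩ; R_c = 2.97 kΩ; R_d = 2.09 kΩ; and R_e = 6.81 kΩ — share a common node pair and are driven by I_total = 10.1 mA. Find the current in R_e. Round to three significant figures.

Total conductance ΣG = 1/27.8 + 1/53.4 + 1/2.97 + 1/2.09 + 1/6.81 = 1.017 (units of 1/kΩ).
R_e takes the fraction G_k/ΣG = 0.1468/1.017 = 0.1444, so I = 10.1 × 0.1444 = 1.459 mA.

I ≈ 1.46 mA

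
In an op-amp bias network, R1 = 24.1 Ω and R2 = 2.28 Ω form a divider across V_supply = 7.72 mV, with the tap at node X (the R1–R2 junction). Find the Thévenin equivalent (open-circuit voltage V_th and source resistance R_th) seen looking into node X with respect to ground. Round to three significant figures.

V_th ≈ 0.667 mV, R_th ≈ 2.08 Ω

Open-circuit (no load on X): V_th = V_supply · R2/(R1 + R2) = 7.72 × 2.28/(24.10 + 2.28) = 0.6672 mV.
With V_supply suppressed (replaced by a short), R_th = R1 ‖ R2 = (24.10 × 2.28)/(24.10 + 2.28) = 2.083 Ω.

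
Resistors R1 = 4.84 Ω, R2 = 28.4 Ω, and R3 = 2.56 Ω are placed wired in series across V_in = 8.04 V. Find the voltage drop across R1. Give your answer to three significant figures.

Series total: ΣR = 4.84 + 28.4 + 2.56 = 35.80 Ω.
V = V_in · R/ΣR = 8.04 × 0.1352 = 1.087 V.

V ≈ 1.09 V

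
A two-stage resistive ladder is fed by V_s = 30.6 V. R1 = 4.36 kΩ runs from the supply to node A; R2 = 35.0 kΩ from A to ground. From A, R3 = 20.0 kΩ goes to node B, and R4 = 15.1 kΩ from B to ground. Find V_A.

V_A ≈ 24.5 V

The second stage (R3 + R4 = 35.10 kΩ) loads node A in parallel with R2.
Effective lower resistance at A: R2 ‖ 35.10 = 17.52 kΩ.
So V_A = 30.6 × 0.8008 = 24.50 V.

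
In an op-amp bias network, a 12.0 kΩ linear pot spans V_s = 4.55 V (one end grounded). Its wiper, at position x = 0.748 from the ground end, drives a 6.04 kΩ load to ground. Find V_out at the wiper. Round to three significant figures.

Lower segment x·R_p = 8.976 kΩ; upper segment (1−x)·R_p = 3.024 kΩ.
Lower segment in parallel with the load: 8.976 ‖ 6.04 = 3.610 kΩ.
Loaded-divider output: V_out = 4.55 × 0.5442 = 2.476 V.
(Unloaded: V_out = x·V_s = 3.40 V.)

V_out ≈ 2.48 V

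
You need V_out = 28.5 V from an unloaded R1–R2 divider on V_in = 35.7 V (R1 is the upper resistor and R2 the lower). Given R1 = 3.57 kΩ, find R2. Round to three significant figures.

R2 ≈ 14.1 kΩ

V_out/V_in = R2/(R1+R2) = 0.7983.
R2 = R1 · 0.7983/(1 − 0.7983) = 14.13 kΩ.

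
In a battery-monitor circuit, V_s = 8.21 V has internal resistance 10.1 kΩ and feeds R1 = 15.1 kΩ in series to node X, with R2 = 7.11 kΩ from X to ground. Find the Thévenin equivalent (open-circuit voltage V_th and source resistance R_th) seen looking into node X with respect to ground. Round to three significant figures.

R1' = 10.1 + 15.1 = 25.20 kΩ (source resistance + R1).
With X open, the divider is unloaded: V_th = 8.21 × 7.11/32.31 = 1.807 V.
With V_s suppressed (replaced by a short), R_th = R1' ‖ R2 = (25.20 × 7.11)/(25.20 + 7.11) = 5.545 kΩ.

V_th ≈ 1.81 V, R_th ≈ 5.55 kΩ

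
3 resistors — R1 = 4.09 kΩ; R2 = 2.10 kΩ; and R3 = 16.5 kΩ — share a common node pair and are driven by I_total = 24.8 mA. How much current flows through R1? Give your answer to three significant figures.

Conductances: ΣG = 1/4.09 + 1/2.10 + 1/16.5 = 0.7813 (1/kΩ).
Current divider: I(R1) = I_total · G_k/ΣG = 24.8 × (0.2445/0.7813) = 24.8 × 0.3129 = 7.761 mA.

I ≈ 7.76 mA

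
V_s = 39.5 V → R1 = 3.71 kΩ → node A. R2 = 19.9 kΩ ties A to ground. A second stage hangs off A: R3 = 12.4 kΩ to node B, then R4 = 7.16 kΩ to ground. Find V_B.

V_B ≈ 10.5 V

Node A sees R2 in parallel with the series input of stage 2, R3 + R4 = 19.56 kΩ.
R2 ‖ (R3+R4) = 9.864 kΩ.
First divider: V_A = V_s · 9.864/(3.71 + 9.864) = 28.70 V.
V_B = V_A × 0.3661 = 10.51 V.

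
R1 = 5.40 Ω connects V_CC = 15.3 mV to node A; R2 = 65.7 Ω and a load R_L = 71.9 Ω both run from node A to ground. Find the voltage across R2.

First combine the lower leg with the load: R2 ‖ R_L = 34.33 Ω.
Now apply the divider: V_out = 15.3 × 0.8641 = 13.22 mV.

V_out ≈ 13.2 mV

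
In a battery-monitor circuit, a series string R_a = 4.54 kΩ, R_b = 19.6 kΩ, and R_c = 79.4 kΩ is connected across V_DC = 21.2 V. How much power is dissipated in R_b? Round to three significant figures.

Series current I = V_DC/ΣR = 21.2/103.5 = 0.2048 mA.
P(R_b) = I²·R_b = (0.2048)² × 19.6 = 0.8217 mW.

P ≈ 0.822 mW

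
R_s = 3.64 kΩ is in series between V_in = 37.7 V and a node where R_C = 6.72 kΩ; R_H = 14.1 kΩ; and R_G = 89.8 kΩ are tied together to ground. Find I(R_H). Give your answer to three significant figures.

Equivalent of the parallel group: R_p = 4.331 kΩ.
Node voltage V_A = V_in · R_p/(R_s + R_p) = 37.7 × 0.5434 = 20.49 V.
Branch current I = V_A/R_H = 20.49/14.1 = 1.453 mA.
(Equivalently: I_total = 4.729 mA, then current-divider fraction G_k/ΣG = 0.3072.)

I ≈ 1.45 mA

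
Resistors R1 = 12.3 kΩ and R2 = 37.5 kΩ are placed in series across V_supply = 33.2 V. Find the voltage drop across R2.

ΣR = 12.3 + 37.5 = 49.80 kΩ.
Voltage divider: V = V_supply · (37.50 / 49.80) = 33.2 × 0.7530 = 25.00 V.

V ≈ 25.0 V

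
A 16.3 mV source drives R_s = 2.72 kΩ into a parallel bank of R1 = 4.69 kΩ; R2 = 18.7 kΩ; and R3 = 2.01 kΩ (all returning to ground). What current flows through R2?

I ≈ 0.283 µA

Combine the parallel branches: R_p = (1/4.69 + 1/18.7 + 1/2.01)⁻¹ = 1.309 kΩ.
V_A by voltage divider: V_A = 16.3 × 1.309/(2.72 + 1.309) = 5.295 mV.
I(R2) = V_A / R2 = 5.295/18.7 = 0.2831 µA.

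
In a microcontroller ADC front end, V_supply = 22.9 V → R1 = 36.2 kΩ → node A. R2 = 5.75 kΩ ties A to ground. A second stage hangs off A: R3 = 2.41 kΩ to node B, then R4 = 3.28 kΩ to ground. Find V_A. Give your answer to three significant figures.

V_A ≈ 1.68 V

Node A sees R2 in parallel with the series input of stage 2, R3 + R4 = 5.690 kΩ.
R2 ‖ (R3+R4) = 2.860 kΩ.
V_A = 22.9 × 2.860/(36.2 + 2.860) = 1.677 V.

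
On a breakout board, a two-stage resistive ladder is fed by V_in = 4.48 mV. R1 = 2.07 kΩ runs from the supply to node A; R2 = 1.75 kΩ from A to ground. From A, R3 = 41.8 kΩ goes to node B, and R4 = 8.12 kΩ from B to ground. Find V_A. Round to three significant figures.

V_A ≈ 2.01 mV

The second stage (R3 + R4 = 49.92 kΩ) loads node A in parallel with R2.
R2 ‖ (R3+R4) = 1.691 kΩ.
V_A = 4.48 × 1.691/(2.07 + 1.691) = 2.014 mV.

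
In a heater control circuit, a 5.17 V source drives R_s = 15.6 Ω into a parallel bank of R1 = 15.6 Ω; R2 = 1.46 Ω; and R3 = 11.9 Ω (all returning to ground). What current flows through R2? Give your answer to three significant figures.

Equivalent of the parallel group: R_p = 1.200 Ω.
V_A by voltage divider: V_A = 5.17 × 1.200/(15.6 + 1.200) = 0.3694 V.
I(R2) = V_A / R2 = 0.3694/1.46 = 0.2530 A.
(Check via current divider: I_total = 0.3077 A; share G_k/ΣG = 0.8222 → same result.)

I ≈ 0.253 A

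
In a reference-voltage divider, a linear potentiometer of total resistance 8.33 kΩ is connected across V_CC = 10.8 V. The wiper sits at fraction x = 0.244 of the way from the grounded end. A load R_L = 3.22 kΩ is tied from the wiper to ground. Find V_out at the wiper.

V_out ≈ 1.78 V

The pot divides into 6.297 kΩ above the wiper and 2.033 kΩ below.
(x·R_p) ‖ R_L = 1.246 kΩ.
Loaded-divider output: V_out = 10.8 × 0.1652 = 1.784 V.
(Unloaded: V_out = x·V_CC = 2.64 V.)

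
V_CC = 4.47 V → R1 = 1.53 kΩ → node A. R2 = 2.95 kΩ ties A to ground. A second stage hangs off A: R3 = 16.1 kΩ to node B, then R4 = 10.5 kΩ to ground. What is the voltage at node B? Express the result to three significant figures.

V_B ≈ 1.12 V

Node A sees R2 in parallel with the series input of stage 2, R3 + R4 = 26.60 kΩ.
R2 ‖ (R3+R4) = 2.655 kΩ.
First divider: V_A = V_CC · 2.655/(1.53 + 2.655) = 2.836 V.
Stage 2 is unloaded, so V_B = V_A · R4/(R3+R4) = 2.836 × 10.5/26.60 = 1.119 V.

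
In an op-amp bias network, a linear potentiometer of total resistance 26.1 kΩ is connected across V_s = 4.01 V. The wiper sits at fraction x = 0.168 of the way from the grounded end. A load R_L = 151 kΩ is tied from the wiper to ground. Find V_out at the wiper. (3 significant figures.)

V_out ≈ 0.658 V

Lower segment x·R_p = 4.385 kΩ; upper segment (1−x)·R_p = 21.72 kΩ.
R_L loads the lower segment: effective lower R = 4.261 kΩ.
Then V_out = V_s · 4.261/(21.72 + 4.261) = 0.6578 V.
(Unloaded: V_out = x·V_s = 0.674 V.)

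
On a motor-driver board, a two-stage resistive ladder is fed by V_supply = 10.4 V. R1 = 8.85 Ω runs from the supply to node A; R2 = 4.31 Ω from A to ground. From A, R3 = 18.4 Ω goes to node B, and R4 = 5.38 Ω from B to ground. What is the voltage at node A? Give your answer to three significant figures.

Node A sees R2 in parallel with the series input of stage 2, R3 + R4 = 23.78 Ω.
Effective lower resistance at A: R2 ‖ 23.78 = 3.649 Ω.
V_A = 10.4 × 3.649/(8.85 + 3.649) = 3.036 V.

V_A ≈ 3.04 V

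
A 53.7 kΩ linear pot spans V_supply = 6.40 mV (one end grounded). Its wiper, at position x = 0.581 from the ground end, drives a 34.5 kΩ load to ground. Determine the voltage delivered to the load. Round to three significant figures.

V_out ≈ 2.70 mV

Lower segment x·R_p = 31.20 kΩ; upper segment (1−x)·R_p = 22.50 kΩ.
(x·R_p) ‖ R_L = 16.38 kΩ.
Loaded-divider output: V_out = 6.40 × 0.4213 = 2.697 mV.
(Unloaded: V_out = x·V_supply = 3.72 mV.)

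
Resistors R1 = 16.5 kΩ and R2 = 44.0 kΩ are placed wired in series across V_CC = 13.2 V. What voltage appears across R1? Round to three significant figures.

V ≈ 3.60 V

ΣR = 16.5 + 44.0 = 60.50 kΩ.
V = V_CC · R/ΣR = 13.2 × 0.2727 = 3.600 V.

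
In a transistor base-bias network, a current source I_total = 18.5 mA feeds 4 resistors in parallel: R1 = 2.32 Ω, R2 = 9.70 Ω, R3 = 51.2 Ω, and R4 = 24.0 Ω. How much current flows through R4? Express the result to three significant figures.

I ≈ 1.29 mA

Conductances: ΣG = 1/2.32 + 1/9.70 + 1/51.2 + 1/24.0 = 0.5953 (1/Ω).
Current divider: I(R4) = I_total · G_k/ΣG = 18.5 × (0.04167/0.5953) = 18.5 × 0.06999 = 1.295 mA.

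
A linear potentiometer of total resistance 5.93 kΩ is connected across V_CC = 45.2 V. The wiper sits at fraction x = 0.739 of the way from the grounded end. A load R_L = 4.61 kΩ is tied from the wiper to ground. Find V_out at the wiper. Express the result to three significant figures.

Lower segment x·R_p = 4.382 kΩ; upper segment (1−x)·R_p = 1.548 kΩ.
Lower segment in parallel with the load: 4.382 ‖ 4.61 = 2.247 kΩ.
V_out = 45.2 × 2.247/(1.548 + 2.247) = 26.76 V.

V_out ≈ 26.8 V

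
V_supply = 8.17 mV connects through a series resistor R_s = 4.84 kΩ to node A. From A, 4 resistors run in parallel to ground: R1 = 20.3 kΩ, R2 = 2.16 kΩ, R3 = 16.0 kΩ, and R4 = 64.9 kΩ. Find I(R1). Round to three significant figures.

Equivalent of the parallel group: R_p = 1.695 kΩ.
V_A = 8.17 × 1.695/6.535 = 2.119 mV.
I(R1) = V_A / R1 = 2.119/20.3 = 0.1044 µA.
(Equivalently: I_total = 1.250 µA, then current-divider fraction G_k/ΣG = 0.08347.)

I ≈ 0.104 µA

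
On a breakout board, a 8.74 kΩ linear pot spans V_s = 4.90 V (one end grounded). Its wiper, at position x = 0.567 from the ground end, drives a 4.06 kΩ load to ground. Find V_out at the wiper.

Split the track: R_lower = x·R_p = 4.956 kΩ, R_upper = (1−x)·R_p = 3.784 kΩ.
(x·R_p) ‖ R_L = 2.232 kΩ.
V_out = 4.90 × 2.232/(3.784 + 2.232) = 1.818 V.

V_out ≈ 1.82 V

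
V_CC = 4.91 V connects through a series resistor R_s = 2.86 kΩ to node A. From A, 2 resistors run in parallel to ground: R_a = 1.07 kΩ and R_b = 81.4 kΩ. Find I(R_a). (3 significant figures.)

I ≈ 1.24 mA

Equivalent of the parallel group: R_p = 1.056 kΩ.
V_A = 4.91 × 1.056/3.916 = 1.324 V.
I(R_a) = V_A / R_a = 1.324/1.07 = 1.238 mA.
(Check via current divider: I_total = 1.254 mA; share G_k/ΣG = 0.9870 → same result.)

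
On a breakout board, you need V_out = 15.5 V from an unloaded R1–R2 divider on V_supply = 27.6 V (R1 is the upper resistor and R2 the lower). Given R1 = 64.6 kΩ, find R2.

V_out/V_supply = R2/(R1+R2) = 0.5616.
Rearranging, R2 = R1·k/(1−k) = 64.6 × 1.281 = 82.75 kΩ.

R2 ≈ 82.8 kΩ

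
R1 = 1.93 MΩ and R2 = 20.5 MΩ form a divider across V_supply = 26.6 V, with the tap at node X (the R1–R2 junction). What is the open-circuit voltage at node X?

Open-circuit (no load on X): V_th = V_supply · R2/(R1 + R2) = 26.6 × 20.5/(1.930 + 20.5) = 24.31 V.

V_th ≈ 24.3 V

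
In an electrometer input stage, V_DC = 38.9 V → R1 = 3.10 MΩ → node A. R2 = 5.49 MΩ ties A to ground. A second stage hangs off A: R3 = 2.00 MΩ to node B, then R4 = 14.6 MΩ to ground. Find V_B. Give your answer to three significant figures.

Node A sees R2 in parallel with the series input of stage 2, R3 + R4 = 16.60 MΩ.
R2 ‖ (R3+R4) = 4.126 MΩ.
V_A = 38.9 × 4.126/(3.10 + 4.126) = 22.21 V.
Stage 2 is unloaded, so V_B = V_A · R4/(R3+R4) = 22.21 × 14.6/16.60 = 19.53 V.

V_B ≈ 19.5 V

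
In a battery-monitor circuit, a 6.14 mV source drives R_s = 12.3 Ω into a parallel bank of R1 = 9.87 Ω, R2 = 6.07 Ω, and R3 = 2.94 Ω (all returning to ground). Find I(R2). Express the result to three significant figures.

Parallel bank: R_p = 1/(1/9.87 + 1/6.07 + 1/2.94) = 1.650 Ω.
V_A by voltage divider: V_A = 6.14 × 1.650/(12.3 + 1.650) = 0.7261 mV.
Branch current I = V_A/R2 = 0.7261/6.07 = 0.1196 mA.

I ≈ 0.120 mA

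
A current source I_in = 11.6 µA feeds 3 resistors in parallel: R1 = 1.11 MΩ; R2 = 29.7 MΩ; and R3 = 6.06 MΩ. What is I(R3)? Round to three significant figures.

I ≈ 1.74 µA

Total conductance ΣG = 1/1.11 + 1/29.7 + 1/6.06 = 1.100 (units of 1/MΩ).
By the current-divider rule, I = I_in · G_k/ΣG = 11.6 × 0.1501 = 1.741 µA.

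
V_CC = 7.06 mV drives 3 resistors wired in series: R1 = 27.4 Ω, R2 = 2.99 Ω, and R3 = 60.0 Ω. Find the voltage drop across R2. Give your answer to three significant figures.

Series total: ΣR = 27.4 + 2.99 + 60.0 = 90.39 Ω.
Voltage divider: V = V_CC · (2.990 / 90.39) = 7.06 × 0.03308 = 0.2335 mV.

V ≈ 0.234 mV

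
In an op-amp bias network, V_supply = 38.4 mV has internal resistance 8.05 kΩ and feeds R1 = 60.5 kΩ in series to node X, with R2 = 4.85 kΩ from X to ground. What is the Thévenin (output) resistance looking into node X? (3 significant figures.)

R1' = 8.05 + 60.5 = 68.55 kΩ (source resistance + R1).
Zeroing V_supply shorts the top of R1' to ground, so R_th = R1' ‖ R2 = 4.530 kΩ.

R_th ≈ 4.53 kΩ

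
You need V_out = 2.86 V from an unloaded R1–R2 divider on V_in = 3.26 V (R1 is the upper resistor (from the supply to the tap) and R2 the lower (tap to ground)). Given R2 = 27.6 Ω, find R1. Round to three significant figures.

V_out/V_in = R2/(R1+R2) = 0.8773.
Rearranging, R1 = R2·(1−k)/k = 27.6 × 0.1399 = 3.860 Ω.

R1 ≈ 3.86 Ω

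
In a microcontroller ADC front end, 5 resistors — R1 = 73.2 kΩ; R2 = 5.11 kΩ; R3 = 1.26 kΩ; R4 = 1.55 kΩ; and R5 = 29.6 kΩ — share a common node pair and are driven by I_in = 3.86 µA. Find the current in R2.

I ≈ 0.449 µA

ΣG = 1/73.2 + 1/5.11 + 1/1.26 + 1/1.55 + 1/29.6 = 1.682.
R2 takes the fraction G_k/ΣG = 0.1957/1.682 = 0.1163, so I = 3.86 × 0.1163 = 0.4491 µA.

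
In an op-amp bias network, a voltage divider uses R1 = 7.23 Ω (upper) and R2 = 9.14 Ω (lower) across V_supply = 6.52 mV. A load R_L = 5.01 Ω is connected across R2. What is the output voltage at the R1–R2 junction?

The load sits in parallel with R2, giving an effective lower resistance R2' = R2·R_L/(R2+R_L) = 3.236 Ω.
Then V_out = V_supply · R2'/(R1 + R2') = 6.52 × 3.236/10.47 = 2.016 mV.
(Unloaded it would be 3.64 mV; the load pulls it down.)

V_out ≈ 2.02 mV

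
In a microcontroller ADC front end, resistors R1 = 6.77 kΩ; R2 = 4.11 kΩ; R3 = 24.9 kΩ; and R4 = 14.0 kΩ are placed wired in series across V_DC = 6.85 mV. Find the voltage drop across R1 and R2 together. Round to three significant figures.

V ≈ 1.50 mV

Series total: ΣR = 6.77 + 4.11 + 24.9 + 14.0 = 49.78 kΩ.
R_{R1..R2} = 6.77 + 4.11 = 10.88 kΩ.
V = V_DC · R/ΣR = 6.85 × 0.2186 = 1.497 mV.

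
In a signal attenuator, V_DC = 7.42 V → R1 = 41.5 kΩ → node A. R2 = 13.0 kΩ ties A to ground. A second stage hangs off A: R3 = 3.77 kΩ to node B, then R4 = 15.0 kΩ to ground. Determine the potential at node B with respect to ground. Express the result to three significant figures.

Node A sees R2 in parallel with the series input of stage 2, R3 + R4 = 18.77 kΩ.
R2 ‖ (R3+R4) = 7.681 kΩ.
So V_A = 7.42 × 0.1562 = 1.159 V.
Then the unloaded second divider: V_B = V_A × R4/(R3+R4) = 1.159 × 0.7991 = 0.9260 V.

V_B ≈ 0.926 V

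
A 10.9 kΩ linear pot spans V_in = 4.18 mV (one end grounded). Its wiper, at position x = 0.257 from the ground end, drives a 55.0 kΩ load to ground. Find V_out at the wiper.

The pot divides into 8.099 kΩ above the wiper and 2.801 kΩ below.
Lower segment in parallel with the load: 2.801 ‖ 55.0 = 2.666 kΩ.
V_out = 4.18 × 2.666/(8.099 + 2.666) = 1.035 mV.

V_out ≈ 1.04 mV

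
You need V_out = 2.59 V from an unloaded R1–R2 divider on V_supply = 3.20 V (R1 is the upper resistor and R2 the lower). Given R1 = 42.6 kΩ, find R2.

R2 ≈ 181 kΩ

Required fraction k = V_out/V_supply = 0.8094.
So R2 = R1 · V_out/(V_supply − V_out) = 42.6 × 2.59/(3.20 − 2.59) = 42.6 × 4.246 = 180.9 kΩ.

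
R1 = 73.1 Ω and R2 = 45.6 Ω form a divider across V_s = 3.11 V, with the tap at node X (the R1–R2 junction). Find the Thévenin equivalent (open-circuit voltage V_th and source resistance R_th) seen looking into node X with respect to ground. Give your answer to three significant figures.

V_th is the unloaded tap voltage: V_s · R2/(R1+R2) = 3.11 × 0.3842 = 1.195 V.
Looking into X with the source shorted: R_th = R1·R2/(R1+R2) = 73.10 × 45.6/118.7 = 28.08 Ω.

V_th ≈ 1.19 V, R_th ≈ 28.1 Ω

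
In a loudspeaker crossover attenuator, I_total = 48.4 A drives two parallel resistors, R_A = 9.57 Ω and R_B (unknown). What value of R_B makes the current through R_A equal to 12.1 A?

R_B ≈ 3.19 Ω

In a two-way split, I_A/I_total = R_B/(R_A + R_B).
12.1/48.4 = R_B/(R_A + R_B) → R_B = R_A · (0.2500)/(1 − 0.2500) = 9.57 × 0.3333 = 3.190 Ω.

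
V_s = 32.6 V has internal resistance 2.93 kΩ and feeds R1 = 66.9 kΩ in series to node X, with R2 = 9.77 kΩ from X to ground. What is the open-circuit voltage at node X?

V_th ≈ 4.00 V

R1' = 2.93 + 66.9 = 69.83 kΩ (source resistance + R1).
With X open, the divider is unloaded: V_th = 32.6 × 9.77/79.60 = 4.001 V.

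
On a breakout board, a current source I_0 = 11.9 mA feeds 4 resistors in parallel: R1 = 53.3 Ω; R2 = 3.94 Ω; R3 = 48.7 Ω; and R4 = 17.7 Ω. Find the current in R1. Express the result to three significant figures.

ΣG = 1/53.3 + 1/3.94 + 1/48.7 + 1/17.7 = 0.3496.
By the current-divider rule, I = I_0 · G_k/ΣG = 11.9 × 0.05367 = 0.6386 mA.

I ≈ 0.639 mA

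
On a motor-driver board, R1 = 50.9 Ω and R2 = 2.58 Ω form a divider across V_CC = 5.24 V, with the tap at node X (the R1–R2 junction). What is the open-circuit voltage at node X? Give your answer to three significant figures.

Open-circuit (no load on X): V_th = V_CC · R2/(R1 + R2) = 5.24 × 2.58/(50.90 + 2.58) = 0.2528 V.

V_th ≈ 0.253 V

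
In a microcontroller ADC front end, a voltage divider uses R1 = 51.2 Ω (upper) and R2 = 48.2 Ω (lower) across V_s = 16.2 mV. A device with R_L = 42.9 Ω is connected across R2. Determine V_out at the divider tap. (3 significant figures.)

The load sits in parallel with R2, giving an effective lower resistance R2' = R2·R_L/(R2+R_L) = 22.70 Ω.
Voltage divider with the loaded lower leg: V_out = 16.2 × 22.70/(51.2 + 22.70) = 16.2 × 0.3072 = 4.976 mV.

V_out ≈ 4.98 mV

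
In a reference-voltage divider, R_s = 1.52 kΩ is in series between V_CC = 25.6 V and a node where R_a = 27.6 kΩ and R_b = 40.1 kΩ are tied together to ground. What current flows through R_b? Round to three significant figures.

Combine the parallel branches: R_p = (1/27.6 + 1/40.1)⁻¹ = 16.35 kΩ.
Node voltage V_A = V_CC · R_p/(R_s + R_p) = 25.6 × 0.9149 = 23.42 V.
I(R_b) = V_A / R_b = 23.42/40.1 = 0.5841 mA.

I ≈ 0.584 mA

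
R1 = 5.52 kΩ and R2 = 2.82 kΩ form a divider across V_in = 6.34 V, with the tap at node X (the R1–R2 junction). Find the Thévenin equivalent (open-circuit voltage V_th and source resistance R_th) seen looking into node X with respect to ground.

V_th is the unloaded tap voltage: V_in · R2/(R1+R2) = 6.34 × 0.3381 = 2.144 V.
Looking into X with the source shorted: R_th = R1·R2/(R1+R2) = 5.520 × 2.82/8.340 = 1.866 kΩ.

V_th ≈ 2.14 V, R_th ≈ 1.87 kΩ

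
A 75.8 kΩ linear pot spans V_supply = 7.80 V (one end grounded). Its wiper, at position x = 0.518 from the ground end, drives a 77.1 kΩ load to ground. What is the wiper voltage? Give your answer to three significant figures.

V_out ≈ 3.24 V

The pot divides into 36.54 kΩ above the wiper and 39.26 kΩ below.
R_L loads the lower segment: effective lower R = 26.02 kΩ.
V_out = 7.80 × 26.02/(36.54 + 26.02) = 3.244 V.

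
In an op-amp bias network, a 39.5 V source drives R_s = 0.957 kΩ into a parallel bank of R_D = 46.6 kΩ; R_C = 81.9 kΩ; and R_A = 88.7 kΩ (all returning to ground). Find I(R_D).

Equivalent of the parallel group: R_p = 22.25 kΩ.
V_A = 39.5 × 22.25/23.21 = 37.87 V.
Branch current I = V_A/R_D = 37.87/46.6 = 0.8127 mA.

I ≈ 0.813 mA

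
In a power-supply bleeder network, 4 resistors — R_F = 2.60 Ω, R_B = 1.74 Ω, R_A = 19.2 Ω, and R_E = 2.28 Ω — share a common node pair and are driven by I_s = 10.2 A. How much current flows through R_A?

Total conductance ΣG = 1/2.60 + 1/1.74 + 1/19.2 + 1/2.28 = 1.450 (units of 1/Ω).
R_A takes the fraction G_k/ΣG = 0.05208/1.450 = 0.03592, so I = 10.2 × 0.03592 = 0.3664 A.

I ≈ 0.366 A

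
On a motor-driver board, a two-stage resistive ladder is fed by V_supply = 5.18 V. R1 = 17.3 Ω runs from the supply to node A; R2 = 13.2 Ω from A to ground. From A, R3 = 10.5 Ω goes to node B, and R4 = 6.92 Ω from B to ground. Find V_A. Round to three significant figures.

V_A ≈ 1.57 V

Node A sees R2 in parallel with the series input of stage 2, R3 + R4 = 17.42 Ω.
R2 ‖ (R3+R4) = 7.510 Ω.
V_A = 5.18 × 7.510/(17.3 + 7.510) = 1.568 V.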